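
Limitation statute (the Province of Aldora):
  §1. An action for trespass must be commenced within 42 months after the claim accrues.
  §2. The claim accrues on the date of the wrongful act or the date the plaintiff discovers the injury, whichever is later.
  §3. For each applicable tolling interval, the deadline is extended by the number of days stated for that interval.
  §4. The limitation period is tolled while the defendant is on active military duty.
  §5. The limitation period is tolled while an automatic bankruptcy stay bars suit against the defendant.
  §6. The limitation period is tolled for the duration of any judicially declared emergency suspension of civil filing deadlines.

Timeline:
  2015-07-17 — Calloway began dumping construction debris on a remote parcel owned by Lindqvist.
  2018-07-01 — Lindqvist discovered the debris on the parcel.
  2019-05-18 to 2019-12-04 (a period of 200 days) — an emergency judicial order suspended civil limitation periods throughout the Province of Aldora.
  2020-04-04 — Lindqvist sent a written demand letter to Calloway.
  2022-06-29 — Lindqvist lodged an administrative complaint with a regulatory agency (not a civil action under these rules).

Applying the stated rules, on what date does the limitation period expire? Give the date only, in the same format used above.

2022-07-20

Taking the later of the act (2015-07-17) and discovery (2018-07-01), the claim accrued on 2018-07-01.
42 months from 2018-07-01 is 2022-01-01.
Because the emergency suspension of filing deadlines ran from 2019-05-18 to 2019-12-04, the deadline is extended by 200 days to 2022-07-20.
The other events in the timeline have no effect on the limitation period under the stated rules.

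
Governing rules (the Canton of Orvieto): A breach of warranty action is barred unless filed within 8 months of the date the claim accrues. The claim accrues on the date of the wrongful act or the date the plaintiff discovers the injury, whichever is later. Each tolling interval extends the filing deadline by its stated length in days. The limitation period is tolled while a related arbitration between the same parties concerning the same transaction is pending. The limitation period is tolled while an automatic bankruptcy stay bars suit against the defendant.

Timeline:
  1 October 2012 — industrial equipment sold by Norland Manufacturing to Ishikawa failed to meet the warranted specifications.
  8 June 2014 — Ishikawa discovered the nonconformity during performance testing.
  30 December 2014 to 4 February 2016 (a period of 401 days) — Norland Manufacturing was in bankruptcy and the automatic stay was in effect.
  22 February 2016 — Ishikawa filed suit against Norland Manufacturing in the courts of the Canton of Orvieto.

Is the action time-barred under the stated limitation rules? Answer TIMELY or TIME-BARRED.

TIMELY

Because discovery on 8 June 2014 post-dates the 1 October 2012 act, accrual under the later-of rule falls on 8 June 2014.
The untolled deadline — 8 months after 8 June 2014 — is 8 February 2015.
The automatic bankruptcy stay from 30 December 2014 to 4 February 2016 tolled the period for 401 days, extending the deadline to 15 March 2016.
Filing on 22 February 2016 beat the 15 March 2016 deadline — the action is timely.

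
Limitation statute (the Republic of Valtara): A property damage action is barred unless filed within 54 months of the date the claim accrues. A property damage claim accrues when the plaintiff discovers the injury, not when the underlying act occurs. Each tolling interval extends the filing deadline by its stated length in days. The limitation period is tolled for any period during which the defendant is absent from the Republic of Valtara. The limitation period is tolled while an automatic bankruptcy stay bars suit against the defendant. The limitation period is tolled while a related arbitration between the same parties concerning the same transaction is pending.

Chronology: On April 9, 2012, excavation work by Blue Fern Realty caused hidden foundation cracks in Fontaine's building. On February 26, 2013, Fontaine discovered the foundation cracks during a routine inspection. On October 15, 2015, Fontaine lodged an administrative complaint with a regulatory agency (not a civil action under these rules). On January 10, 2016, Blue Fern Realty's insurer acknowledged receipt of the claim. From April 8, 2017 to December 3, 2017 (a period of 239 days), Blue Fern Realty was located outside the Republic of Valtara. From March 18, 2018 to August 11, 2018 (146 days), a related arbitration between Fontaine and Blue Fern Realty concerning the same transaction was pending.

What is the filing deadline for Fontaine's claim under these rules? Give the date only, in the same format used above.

Under the discovery rule, the claim accrued on February 26, 2013, when Fontaine discovered the injury — not on the April 9, 2012 date of the underlying act.
Adding the 54 months base period to February 26, 2013 gives a deadline of August 26, 2017, before any tolling.
The defendant's absence from the jurisdiction from April 8, 2017 to December 3, 2017 tolled the period for 239 days, extending the deadline to April 22, 2018.
Because the pending related arbitration ran from March 18, 2018 to August 11, 2018, the deadline is extended by 146 days to September 15, 2018.
None of the other events listed affects the running of the period under the stated rules.

September 15, 2018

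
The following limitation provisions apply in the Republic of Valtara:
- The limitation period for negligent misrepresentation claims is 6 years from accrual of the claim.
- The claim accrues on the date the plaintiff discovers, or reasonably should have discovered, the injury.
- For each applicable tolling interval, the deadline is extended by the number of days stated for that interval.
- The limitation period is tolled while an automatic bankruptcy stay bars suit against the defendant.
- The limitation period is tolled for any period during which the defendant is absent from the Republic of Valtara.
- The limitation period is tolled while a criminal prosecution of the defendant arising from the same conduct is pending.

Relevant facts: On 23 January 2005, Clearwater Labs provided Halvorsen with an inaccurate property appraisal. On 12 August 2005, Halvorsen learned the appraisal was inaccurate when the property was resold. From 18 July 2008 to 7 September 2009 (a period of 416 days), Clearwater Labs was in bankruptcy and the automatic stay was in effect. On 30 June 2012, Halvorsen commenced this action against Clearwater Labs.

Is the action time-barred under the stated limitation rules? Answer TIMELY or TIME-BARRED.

Accrual is tied to discovery, so the period began on 12 August 2005 rather than on 23 January 2005 when the act occurred.
6 years from 12 August 2005 is 12 August 2011.
The period was tolled for 416 days by the automatic bankruptcy stay (18 July 2008 to 7 September 2009), pushing the deadline to 1 October 2012.
The 30 June 2012 filing precedes the 1 October 2012 deadline; the claim is timely.

TIMELY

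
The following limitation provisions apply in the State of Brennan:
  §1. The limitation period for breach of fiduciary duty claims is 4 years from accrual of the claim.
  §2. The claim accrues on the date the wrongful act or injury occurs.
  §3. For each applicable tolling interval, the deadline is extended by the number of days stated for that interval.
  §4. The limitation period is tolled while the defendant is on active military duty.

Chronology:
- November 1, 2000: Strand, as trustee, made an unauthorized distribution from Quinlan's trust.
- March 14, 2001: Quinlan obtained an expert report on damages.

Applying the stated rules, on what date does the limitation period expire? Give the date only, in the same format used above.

The claim accrued on November 1, 2000, the date of the act.
4 years from November 1, 2000 is November 1, 2004.
Nothing else in the chronology tolls or restarts the period.

November 1, 2004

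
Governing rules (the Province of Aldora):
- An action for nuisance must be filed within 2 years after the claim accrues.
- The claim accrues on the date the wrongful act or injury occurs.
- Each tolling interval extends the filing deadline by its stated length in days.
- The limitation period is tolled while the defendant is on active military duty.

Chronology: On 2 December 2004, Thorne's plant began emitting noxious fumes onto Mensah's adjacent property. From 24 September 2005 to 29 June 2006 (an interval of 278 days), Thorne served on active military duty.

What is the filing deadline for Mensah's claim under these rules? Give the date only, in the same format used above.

6 September 2007

The limitation period began to run on 2 December 2004.
Adding the 2 years base period to 2 December 2004 gives a deadline of 2 December 2006, before any tolling.
The period was tolled for 278 days by the defendant's active military service (24 September 2005 to 29 June 2006), pushing the deadline to 6 September 2007.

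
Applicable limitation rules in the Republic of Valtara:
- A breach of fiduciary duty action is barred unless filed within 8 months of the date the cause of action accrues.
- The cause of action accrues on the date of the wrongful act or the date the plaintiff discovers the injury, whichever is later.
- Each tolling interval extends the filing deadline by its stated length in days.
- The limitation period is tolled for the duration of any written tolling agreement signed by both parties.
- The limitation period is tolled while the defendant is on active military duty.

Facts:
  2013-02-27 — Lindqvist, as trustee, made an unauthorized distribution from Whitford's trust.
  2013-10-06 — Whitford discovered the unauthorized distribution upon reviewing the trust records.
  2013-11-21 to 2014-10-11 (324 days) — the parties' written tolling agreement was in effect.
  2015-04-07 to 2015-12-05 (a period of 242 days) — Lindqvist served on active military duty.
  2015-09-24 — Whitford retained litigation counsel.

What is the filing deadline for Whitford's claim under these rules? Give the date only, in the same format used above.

2015-12-24

Taking the later of the act (2013-02-27) and discovery (2013-10-06), the claim accrued on 2013-10-06.
Adding the 8 months base period to 2013-10-06 gives a deadline of 2014-06-06, before any tolling.
The written tolling agreement from 2013-11-21 to 2014-10-11 tolled the period for 324 days, extending the deadline to 2015-04-26.
The defendant's active military service from 2015-04-07 to 2015-12-05 tolled the period for 242 days, extending the deadline to 2015-12-24.
None of the other events listed affects the running of the period under the stated rules.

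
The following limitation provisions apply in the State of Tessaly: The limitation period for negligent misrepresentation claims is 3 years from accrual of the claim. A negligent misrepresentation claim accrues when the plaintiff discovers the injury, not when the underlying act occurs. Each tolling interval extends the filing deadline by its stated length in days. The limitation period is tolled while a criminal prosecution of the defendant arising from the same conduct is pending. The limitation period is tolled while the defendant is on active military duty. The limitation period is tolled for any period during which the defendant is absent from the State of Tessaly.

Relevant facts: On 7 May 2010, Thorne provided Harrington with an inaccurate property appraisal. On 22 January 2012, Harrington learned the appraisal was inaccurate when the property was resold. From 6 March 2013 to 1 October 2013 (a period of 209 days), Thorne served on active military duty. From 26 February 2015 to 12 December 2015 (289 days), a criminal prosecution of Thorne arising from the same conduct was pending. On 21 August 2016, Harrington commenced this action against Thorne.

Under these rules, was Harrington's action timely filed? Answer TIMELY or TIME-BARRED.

The claim did not accrue until Harrington discovered the injury on 22 January 2012; the 7 May 2010 act date does not start the clock under the stated rule.
Adding the 3 years base period to 22 January 2012 gives a deadline of 22 January 2015, before any tolling.
The defendant's active military service from 6 March 2013 to 1 October 2013 tolled the period for 209 days, extending the deadline to 19 August 2015.
The pending criminal prosecution from 26 February 2015 to 12 December 2015 tolled the period for 289 days, extending the deadline to 3 June 2016.
Filing on 21 August 2016 missed the 3 June 2016 deadline — the action is time-barred.

TIME-BARRED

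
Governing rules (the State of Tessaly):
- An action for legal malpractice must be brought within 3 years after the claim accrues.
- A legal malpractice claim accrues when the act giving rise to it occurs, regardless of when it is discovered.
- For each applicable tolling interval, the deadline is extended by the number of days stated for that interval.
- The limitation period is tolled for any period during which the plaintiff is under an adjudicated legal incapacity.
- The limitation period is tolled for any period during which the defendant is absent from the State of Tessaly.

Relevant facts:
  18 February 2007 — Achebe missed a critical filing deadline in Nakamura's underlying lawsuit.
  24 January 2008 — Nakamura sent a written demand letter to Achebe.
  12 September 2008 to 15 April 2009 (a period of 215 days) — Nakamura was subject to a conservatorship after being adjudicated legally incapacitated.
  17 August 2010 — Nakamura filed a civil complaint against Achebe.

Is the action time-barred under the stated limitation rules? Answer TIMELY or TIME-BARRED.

TIMELY

The limitation period began to run on 18 February 2007.
3 years from 18 February 2007 is 18 February 2010.
The period was tolled for 215 days by the plaintiff's legal incapacity (12 September 2008 to 15 April 2009), pushing the deadline to 21 September 2010.
The other events in the timeline have no effect on the limitation period under the stated rules.
Filing on 17 August 2010 beat the 21 September 2010 deadline — the action is timely.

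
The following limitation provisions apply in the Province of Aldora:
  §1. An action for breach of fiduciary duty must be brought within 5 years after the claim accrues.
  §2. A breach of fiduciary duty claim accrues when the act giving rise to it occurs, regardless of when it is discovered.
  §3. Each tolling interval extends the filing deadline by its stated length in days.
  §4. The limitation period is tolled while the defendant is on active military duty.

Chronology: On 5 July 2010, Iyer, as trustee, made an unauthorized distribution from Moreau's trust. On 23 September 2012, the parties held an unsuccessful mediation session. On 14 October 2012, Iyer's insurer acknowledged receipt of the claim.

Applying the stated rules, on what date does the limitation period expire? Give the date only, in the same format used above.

The claim accrued on 5 July 2010, when the wrongful act occurred.
Adding the 5 years base period to 5 July 2010 gives a deadline of 5 July 2015, before any tolling.
The other events in the timeline have no effect on the limitation period under the stated rules.

5 July 2015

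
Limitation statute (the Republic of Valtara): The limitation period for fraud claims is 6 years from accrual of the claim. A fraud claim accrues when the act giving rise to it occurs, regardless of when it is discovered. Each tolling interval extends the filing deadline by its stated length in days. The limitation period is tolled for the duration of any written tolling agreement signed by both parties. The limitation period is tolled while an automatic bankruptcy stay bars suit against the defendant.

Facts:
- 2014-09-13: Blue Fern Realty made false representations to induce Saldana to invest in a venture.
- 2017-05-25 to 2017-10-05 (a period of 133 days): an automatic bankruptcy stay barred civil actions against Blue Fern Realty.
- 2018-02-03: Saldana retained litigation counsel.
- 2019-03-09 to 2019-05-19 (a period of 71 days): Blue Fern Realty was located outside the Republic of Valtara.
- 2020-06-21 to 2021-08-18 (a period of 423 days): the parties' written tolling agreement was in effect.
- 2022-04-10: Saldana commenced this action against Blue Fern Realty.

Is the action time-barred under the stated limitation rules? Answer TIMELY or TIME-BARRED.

TIME-BARRED

The claim accrued on 2014-09-13, when the wrongful act occurred.
Adding the 6 years base period to 2014-09-13 gives a deadline of 2020-09-13, before any tolling.
The period was tolled for 133 days by the automatic bankruptcy stay (2017-05-25 to 2017-10-05), pushing the deadline to 2021-01-24.
The written tolling agreement from 2020-06-21 to 2021-08-18 tolled the period for 423 days, extending the deadline to 2022-03-23.
Although the defendant's absence ran from 2019-03-09 to 2019-05-19, the stated rules do not make that a tolling event, so it is disregarded.
None of the other events listed affects the running of the period under the stated rules.
Filing on 2022-04-10 missed the 2022-03-23 deadline — the action is time-barred.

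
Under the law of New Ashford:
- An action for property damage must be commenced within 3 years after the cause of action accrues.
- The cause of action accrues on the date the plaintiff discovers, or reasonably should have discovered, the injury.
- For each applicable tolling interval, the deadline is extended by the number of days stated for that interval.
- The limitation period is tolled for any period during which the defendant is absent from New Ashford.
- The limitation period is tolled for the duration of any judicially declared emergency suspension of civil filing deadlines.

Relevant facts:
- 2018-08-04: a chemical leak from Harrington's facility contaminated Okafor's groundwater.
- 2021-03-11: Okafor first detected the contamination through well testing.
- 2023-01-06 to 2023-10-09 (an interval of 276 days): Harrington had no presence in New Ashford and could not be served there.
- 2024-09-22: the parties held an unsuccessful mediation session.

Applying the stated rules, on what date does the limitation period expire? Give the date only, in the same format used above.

The claim did not accrue until Okafor discovered the injury on 2021-03-11; the 2018-08-04 act date does not start the clock under the stated rule.
The untolled deadline — 3 years after 2021-03-11 — is 2024-03-11.
The period was tolled for 276 days by the defendant's absence from the jurisdiction (2023-01-06 to 2023-10-09), pushing the deadline to 2024-12-12.
Nothing else in the chronology tolls or restarts the period.

2024-12-12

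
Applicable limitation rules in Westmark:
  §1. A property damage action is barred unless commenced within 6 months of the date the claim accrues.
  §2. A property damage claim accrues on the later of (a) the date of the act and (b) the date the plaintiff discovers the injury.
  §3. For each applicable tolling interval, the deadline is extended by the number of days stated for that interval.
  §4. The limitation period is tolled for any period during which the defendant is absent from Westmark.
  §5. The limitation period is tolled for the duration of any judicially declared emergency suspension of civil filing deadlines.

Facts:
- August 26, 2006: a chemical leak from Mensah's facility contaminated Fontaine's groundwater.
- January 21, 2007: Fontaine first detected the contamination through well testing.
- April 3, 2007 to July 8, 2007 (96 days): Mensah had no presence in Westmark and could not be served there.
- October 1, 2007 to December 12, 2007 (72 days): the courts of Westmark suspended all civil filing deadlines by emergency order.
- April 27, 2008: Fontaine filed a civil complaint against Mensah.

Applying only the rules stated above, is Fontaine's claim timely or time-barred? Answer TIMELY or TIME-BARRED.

The claim accrued on January 21, 2007 — the later of the August 26, 2006 act and the January 21, 2007 discovery.
The untolled deadline — 6 months after January 21, 2007 — is July 21, 2007.
Because the defendant's absence from the jurisdiction ran from April 3, 2007 to July 8, 2007, the deadline is extended by 96 days to October 25, 2007.
The emergency suspension of filing deadlines from October 1, 2007 to December 12, 2007 tolled the period for 72 days, extending the deadline to January 5, 2008.
Fontaine filed on April 27, 2008, after the January 5, 2008 deadline, so the action is time-barred.

TIME-BARRED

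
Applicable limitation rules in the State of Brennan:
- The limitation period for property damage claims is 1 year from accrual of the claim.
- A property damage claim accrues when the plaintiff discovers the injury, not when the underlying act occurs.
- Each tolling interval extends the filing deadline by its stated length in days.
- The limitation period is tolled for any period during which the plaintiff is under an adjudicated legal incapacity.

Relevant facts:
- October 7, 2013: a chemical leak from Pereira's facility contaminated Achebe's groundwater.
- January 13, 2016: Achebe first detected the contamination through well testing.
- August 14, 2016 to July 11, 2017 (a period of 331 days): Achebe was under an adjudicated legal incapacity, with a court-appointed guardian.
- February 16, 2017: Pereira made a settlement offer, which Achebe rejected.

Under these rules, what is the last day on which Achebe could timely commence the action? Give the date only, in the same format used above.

December 10, 2017

Under the discovery rule, the claim accrued on January 13, 2016, when Achebe discovered the injury — not on the October 7, 2013 date of the underlying act.
1 year from January 13, 2016 is January 13, 2017.
Because the plaintiff's legal incapacity ran from August 14, 2016 to July 11, 2017, the deadline is extended by 331 days to December 10, 2017.
None of the other events listed affects the running of the period under the stated rules.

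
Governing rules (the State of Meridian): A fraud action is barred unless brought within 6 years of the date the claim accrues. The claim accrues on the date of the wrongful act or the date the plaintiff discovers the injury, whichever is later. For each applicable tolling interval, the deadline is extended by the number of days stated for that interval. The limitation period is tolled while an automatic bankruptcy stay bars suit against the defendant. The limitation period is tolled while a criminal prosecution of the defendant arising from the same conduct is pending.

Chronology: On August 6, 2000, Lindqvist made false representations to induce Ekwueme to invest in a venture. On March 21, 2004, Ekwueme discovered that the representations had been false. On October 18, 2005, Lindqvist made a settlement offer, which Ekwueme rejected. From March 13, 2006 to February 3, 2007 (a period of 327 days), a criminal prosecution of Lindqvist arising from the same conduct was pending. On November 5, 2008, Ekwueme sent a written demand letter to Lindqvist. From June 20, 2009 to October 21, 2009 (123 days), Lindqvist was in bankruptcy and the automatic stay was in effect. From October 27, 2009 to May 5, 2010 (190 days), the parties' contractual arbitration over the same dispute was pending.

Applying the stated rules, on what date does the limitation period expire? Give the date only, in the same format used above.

Taking the later of the act (August 6, 2000) and discovery (March 21, 2004), the claim accrued on March 21, 2004.
Adding the 6 years base period to March 21, 2004 gives a deadline of March 21, 2010, before any tolling.
Because the pending criminal prosecution ran from March 13, 2006 to February 3, 2007, the deadline is extended by 327 days to February 11, 2011.
The automatic bankruptcy stay from June 20, 2009 to October 21, 2009 tolled the period for 123 days, extending the deadline to June 14, 2011.
Although a pending arbitration ran from October 27, 2009 to May 5, 2010, the stated rules do not make that a tolling event, so it is disregarded.
The other events in the timeline have no effect on the limitation period under the stated rules.

June 14, 2011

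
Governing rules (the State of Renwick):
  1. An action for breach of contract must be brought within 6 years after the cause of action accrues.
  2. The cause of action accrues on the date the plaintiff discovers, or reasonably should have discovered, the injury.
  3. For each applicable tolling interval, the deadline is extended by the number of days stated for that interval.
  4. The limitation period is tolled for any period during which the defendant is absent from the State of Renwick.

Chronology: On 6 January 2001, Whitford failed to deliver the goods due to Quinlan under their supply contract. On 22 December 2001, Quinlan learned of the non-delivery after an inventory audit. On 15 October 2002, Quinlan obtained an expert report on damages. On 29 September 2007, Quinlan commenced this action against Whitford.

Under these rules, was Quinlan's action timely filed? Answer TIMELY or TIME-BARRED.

The claim did not accrue until Quinlan discovered the injury on 22 December 2001; the 6 January 2001 act date does not start the clock under the stated rule.
Adding the 6 years base period to 22 December 2001 gives a deadline of 22 December 2007, before any tolling.
None of the other events listed affects the running of the period under the stated rules.
Filing on 29 September 2007 beat the 22 December 2007 deadline — the action is timely.

TIMELY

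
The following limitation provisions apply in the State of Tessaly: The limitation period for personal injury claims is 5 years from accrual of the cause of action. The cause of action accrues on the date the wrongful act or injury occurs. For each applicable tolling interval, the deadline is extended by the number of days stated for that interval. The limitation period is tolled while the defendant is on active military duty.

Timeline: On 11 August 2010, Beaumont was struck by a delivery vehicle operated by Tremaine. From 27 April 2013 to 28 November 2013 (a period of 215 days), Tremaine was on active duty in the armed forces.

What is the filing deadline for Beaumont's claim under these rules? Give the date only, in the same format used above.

The claim accrued on 11 August 2010, when the wrongful act occurred.
5 years from 11 August 2010 is 11 August 2015.
The period was tolled for 215 days by the defendant's active military service (27 April 2013 to 28 November 2013), pushing the deadline to 13 March 2016.

13 March 2016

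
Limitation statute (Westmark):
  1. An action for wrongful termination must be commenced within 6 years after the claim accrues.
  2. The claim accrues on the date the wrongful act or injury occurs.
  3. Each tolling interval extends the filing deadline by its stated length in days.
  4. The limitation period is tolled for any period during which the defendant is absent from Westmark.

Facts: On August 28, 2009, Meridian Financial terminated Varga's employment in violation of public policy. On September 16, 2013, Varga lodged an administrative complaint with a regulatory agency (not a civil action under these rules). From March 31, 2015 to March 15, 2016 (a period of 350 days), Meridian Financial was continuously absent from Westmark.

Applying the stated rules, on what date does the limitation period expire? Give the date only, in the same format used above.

August 12, 2016

The limitation period began to run on August 28, 2009.
6 years from August 28, 2009 is August 28, 2015.
Because the defendant's absence from the jurisdiction ran from March 31, 2015 to March 15, 2016, the deadline is extended by 350 days to August 12, 2016.
The other events in the timeline have no effect on the limitation period under the stated rules.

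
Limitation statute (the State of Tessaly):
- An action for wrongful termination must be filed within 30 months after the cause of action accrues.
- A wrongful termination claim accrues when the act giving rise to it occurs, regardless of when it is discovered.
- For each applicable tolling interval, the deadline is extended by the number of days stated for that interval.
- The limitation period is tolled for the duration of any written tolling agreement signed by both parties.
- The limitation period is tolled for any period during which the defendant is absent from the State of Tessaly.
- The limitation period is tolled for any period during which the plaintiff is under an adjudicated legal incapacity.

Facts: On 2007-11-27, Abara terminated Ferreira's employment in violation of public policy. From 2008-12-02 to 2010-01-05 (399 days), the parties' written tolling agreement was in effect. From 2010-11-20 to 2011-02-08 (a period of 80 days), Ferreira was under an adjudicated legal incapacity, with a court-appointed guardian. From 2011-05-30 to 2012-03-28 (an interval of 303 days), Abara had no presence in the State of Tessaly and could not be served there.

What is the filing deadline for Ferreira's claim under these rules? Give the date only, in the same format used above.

2012-07-17

The limitation period began to run on 2007-11-27.
Adding the 30 months base period to 2007-11-27 gives a deadline of 2010-05-27, before any tolling.
The period was tolled for 399 days by the written tolling agreement (2008-12-02 to 2010-01-05), pushing the deadline to 2011-06-30.
The plaintiff's legal incapacity from 2010-11-20 to 2011-02-08 tolled the period for 80 days, extending the deadline to 2011-09-18.
The period was tolled for 303 days by the defendant's absence from the jurisdiction (2011-05-30 to 2012-03-28), pushing the deadline to 2012-07-17.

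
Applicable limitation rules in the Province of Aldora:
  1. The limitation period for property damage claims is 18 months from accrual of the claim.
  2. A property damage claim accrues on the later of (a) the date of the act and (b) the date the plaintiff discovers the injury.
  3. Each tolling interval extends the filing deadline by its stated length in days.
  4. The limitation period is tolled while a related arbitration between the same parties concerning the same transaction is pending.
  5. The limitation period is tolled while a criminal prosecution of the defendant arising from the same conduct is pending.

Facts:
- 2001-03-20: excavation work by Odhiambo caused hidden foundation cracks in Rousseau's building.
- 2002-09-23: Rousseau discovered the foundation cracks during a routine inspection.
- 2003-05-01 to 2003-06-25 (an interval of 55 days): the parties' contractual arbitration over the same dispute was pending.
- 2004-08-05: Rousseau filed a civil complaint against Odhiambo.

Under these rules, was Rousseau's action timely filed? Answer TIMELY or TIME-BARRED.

Because discovery on 2002-09-23 post-dates the 2001-03-20 act, accrual under the later-of rule falls on 2002-09-23.
Adding the 18 months base period to 2002-09-23 gives a deadline of 2004-03-23, before any tolling.
The pending related arbitration from 2003-05-01 to 2003-06-25 tolled the period for 55 days, extending the deadline to 2004-05-17.
Filing on 2004-08-05 missed the 2004-05-17 deadline — the action is time-barred.

TIME-BARRED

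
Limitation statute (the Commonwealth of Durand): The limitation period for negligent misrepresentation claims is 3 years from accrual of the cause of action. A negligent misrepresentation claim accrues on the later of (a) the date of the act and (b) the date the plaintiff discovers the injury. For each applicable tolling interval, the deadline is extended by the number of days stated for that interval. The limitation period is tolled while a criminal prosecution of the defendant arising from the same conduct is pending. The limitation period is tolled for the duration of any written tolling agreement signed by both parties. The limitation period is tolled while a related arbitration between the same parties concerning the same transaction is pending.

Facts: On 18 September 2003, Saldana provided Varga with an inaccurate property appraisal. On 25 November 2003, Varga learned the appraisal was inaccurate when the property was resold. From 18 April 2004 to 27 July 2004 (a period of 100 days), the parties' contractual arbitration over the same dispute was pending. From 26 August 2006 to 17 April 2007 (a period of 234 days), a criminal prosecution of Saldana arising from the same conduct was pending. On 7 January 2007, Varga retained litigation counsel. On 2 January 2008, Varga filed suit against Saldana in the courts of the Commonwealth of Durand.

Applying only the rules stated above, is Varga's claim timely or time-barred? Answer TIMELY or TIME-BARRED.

The claim accrued on 25 November 2003 — the later of the 18 September 2003 act and the 25 November 2003 discovery.
3 years from 25 November 2003 is 25 November 2006.
Because the pending related arbitration ran from 18 April 2004 to 27 July 2004, the deadline is extended by 100 days to 5 March 2007.
Because the pending criminal prosecution ran from 26 August 2006 to 17 April 2007, the deadline is extended by 234 days to 25 October 2007.
The other events in the timeline have no effect on the limitation period under the stated rules.
The 2 January 2008 filing falls after the 25 October 2007 deadline; the claim is time-barred.

TIME-BARRED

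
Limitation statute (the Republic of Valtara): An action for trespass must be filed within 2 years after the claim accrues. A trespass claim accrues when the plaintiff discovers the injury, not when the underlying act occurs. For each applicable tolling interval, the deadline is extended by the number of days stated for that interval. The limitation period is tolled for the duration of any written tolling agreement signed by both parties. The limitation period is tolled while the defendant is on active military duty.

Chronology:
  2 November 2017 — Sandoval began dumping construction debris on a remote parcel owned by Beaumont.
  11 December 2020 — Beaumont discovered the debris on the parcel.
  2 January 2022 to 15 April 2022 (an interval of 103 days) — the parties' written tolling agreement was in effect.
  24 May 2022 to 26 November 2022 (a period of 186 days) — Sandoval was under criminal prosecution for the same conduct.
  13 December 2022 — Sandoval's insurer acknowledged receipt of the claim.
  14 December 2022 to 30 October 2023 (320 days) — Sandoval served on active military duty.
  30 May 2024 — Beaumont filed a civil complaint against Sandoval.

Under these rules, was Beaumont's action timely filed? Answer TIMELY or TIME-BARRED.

TIME-BARRED

Accrual is tied to discovery, so the period began on 11 December 2020 rather than on 2 November 2017 when the act occurred.
2 years from 11 December 2020 is 11 December 2022.
The period was tolled for 103 days by the written tolling agreement (2 January 2022 to 15 April 2022), pushing the deadline to 24 March 2023.
The defendant's active military service from 14 December 2022 to 30 October 2023 tolled the period for 320 days, extending the deadline to 7 February 2024.
No stated provision tolls the period for a criminal prosecution, so the interval from 24 May 2022 to 26 November 2022 has no effect on the deadline.
Nothing else in the chronology tolls or restarts the period.
Beaumont filed on 30 May 2024, after the 7 February 2024 deadline, so the action is time-barred.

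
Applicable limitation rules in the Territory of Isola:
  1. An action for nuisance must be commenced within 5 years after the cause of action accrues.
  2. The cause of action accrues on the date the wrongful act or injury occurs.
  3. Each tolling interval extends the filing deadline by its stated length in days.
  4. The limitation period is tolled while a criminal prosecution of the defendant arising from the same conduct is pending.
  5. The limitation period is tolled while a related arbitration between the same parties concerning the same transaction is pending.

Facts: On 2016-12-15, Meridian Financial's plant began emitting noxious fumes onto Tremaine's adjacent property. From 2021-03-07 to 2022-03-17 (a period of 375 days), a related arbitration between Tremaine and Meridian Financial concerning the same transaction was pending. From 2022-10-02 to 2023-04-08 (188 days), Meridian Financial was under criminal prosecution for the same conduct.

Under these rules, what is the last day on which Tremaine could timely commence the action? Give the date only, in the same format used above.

The cause of action accrued on 2016-12-15, the date of the act.
The untolled deadline — 5 years after 2016-12-15 — is 2021-12-15.
The pending related arbitration from 2021-03-07 to 2022-03-17 tolled the period for 375 days, extending the deadline to 2022-12-25.
Because the pending criminal prosecution ran from 2022-10-02 to 2023-04-08, the deadline is extended by 188 days to 2023-07-01.

2023-07-01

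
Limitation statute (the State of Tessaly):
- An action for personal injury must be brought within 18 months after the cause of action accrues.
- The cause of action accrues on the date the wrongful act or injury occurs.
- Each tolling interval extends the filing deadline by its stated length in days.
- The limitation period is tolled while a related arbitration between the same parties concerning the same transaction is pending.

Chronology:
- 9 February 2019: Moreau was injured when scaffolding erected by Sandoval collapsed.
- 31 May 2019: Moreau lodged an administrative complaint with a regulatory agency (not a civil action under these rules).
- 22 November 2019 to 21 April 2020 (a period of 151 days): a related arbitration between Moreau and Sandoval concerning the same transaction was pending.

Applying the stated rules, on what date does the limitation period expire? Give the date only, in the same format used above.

The limitation period began to run on 9 February 2019.
18 months from 9 February 2019 is 9 August 2020.
The pending related arbitration from 22 November 2019 to 21 April 2020 tolled the period for 151 days, extending the deadline to 7 January 2021.
None of the other events listed affects the running of the period under the stated rules.

7 January 2021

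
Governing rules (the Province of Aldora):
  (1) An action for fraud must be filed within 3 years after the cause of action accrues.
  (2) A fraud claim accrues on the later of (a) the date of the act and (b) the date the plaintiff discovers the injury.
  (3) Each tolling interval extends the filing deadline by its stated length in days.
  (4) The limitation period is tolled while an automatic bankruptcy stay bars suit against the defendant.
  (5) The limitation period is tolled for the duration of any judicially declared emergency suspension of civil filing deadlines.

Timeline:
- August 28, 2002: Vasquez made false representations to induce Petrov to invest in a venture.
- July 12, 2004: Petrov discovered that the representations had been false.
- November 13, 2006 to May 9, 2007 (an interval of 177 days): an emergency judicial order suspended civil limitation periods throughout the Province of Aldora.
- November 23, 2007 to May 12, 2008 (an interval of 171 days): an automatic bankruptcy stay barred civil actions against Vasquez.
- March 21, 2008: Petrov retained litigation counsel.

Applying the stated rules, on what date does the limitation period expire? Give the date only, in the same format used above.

The claim accrued on July 12, 2004 — the later of the August 28, 2002 act and the July 12, 2004 discovery.
The untolled deadline — 3 years after July 12, 2004 — is July 12, 2007.
Because the emergency suspension of filing deadlines ran from November 13, 2006 to May 9, 2007, the deadline is extended by 177 days to January 5, 2008.
The automatic bankruptcy stay from November 23, 2007 to May 12, 2008 tolled the period for 171 days, extending the deadline to June 24, 2008.
None of the other events listed affects the running of the period under the stated rules.

June 24, 2008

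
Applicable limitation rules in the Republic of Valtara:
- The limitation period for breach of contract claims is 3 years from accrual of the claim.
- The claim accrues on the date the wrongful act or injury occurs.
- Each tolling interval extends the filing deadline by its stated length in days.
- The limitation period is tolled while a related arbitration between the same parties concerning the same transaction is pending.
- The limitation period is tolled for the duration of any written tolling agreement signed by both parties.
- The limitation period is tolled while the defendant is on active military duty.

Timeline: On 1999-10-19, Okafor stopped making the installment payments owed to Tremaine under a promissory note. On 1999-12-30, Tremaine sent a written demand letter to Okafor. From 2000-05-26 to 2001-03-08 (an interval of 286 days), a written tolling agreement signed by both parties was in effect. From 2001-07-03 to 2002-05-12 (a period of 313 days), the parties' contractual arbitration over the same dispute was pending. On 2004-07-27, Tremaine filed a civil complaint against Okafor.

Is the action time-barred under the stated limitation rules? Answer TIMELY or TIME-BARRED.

TIME-BARRED

The limitation period began to run on 1999-10-19.
3 years from 1999-10-19 is 2002-10-19.
The written tolling agreement from 2000-05-26 to 2001-03-08 tolled the period for 286 days, extending the deadline to 2003-08-01.
The period was tolled for 313 days by the pending related arbitration (2001-07-03 to 2002-05-12), pushing the deadline to 2004-06-09.
The other events in the timeline have no effect on the limitation period under the stated rules.
The 2004-07-27 filing falls after the 2004-06-09 deadline; the claim is time-barred.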